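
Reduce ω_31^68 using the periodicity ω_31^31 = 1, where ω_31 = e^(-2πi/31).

Since ω_31^31 = 1, powers reduce modulo 31.
68 mod 31 = 6
So ω_31^68 = ω_31^6 = e^(-2πi·6/31)

ω_31^68 = ω_31^6 = 0.3473-0.9378i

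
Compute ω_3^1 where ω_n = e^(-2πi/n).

ω_3^1 = e^(-2πi·1/3)
= cos(-2π·1/3) + i·sin(-2π·1/3)
= cos(-2π/3) + i·sin(-2π/3)

ω_3^1 = cos(-2π/3) + i·sin(-2π/3) = -0.5000-0.8660i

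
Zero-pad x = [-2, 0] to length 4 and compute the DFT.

Original 2-point DFT: [-2, -2]
Zero-padded 4-point DFT provides frequency interpolation.

DFT_4([x, 0, ...]) = [-2, -2, -2, -2]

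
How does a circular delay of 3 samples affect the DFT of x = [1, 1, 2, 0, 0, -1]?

Time shift by 3: X_shifted[k] = ω_6^(3k) · X[k]
Shifted x = [0, 0, -1, 1, 1, 2]

DFT(x[n-3]) = [3, 3.4641i, 0, -3, 0, -3.4641i]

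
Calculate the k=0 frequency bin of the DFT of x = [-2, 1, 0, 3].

X[0] = Σ(n=0 to 3) x[n] · ω_4^0 = Σ x[n]
= (-2) + (1) + (0) + (3)

X[0] = 2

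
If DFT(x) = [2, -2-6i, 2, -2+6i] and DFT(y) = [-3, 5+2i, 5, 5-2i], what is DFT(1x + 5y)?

By linearity: DFT(1x + 5y) = 1·DFT(x) + 5·DFT(y)
= 1·[2, -2-6i, 2, -2+6i] + 5·[-3, 5+2i, 5, 5-2i]

Computing element-wise:
Z[0] = 1·(2) + 5·(-3) = -13
Z[1] = 1·(-2-6i) + 5·(5+2i) = 23+4i
Z[2] = 1·(2) + 5·(5) = 27
Z[3] = 1·(-2+6i) + 5·(5-2i) = 23-4i

DFT(1x + 5y) = 1·X + 5·Y = [-13, 23+4i, 27, 23-4i]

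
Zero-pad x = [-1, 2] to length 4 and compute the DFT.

Original 2-point DFT: [1, -3]
Zero-padded 4-point DFT provides frequency interpolation.

DFT_4([x, 0, ...]) = [1, -1-2i, -3, -1+2i]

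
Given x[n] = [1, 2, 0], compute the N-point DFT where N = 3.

X[k] = Σ(n=0 to 2) x[n] · ω_3^(nk)
where ω_3 = e^(-2πi/3)

Computing each X[k]:
X[0] = 3
X[1] = -1.7321i
X[2] = 1.7321i

X = [3, -1.7321i, 1.7321i]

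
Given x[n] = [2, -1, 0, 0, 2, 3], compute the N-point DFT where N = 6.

X[k] = Σ(n=0 to 5) x[n] · ω_6^(nk)
where ω_6 = e^(-2πi/6)

Computing each X[k]:
X[0] = 6
X[1] = 2.0000+5.1962i
X[2] = 1.7321i
X[3] = 2
X[4] = -1.7321i
X[5] = 2.0000-5.1962i

X = [6, 2.0000+5.1962i, 1.7321i, 2, -1.7321i, 2.0000-5.1962i]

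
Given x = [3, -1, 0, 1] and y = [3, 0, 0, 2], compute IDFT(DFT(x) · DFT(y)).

(x ⊛ y)[n] = Σ(m=0 to 3) x[m] · y[(n-m) mod 4]

Computing each output sample:
(x ⊛ y)[0] = 7
(x ⊛ y)[1] = -3
(x ⊛ y)[2] = 2
(x ⊛ y)[3] = 9

x ⊛ y = [7, -3, 2, 9]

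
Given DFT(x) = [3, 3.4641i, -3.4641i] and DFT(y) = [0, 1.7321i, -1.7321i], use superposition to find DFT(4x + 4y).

By linearity: DFT(4x + 4y) = 4·DFT(x) + 4·DFT(y)
= 4·[3, 3.4641i, -3.4641i] + 4·[0, 1.7321i, -1.7321i]

Computing element-wise:
Z[0] = 4·(3) + 4·(0) = 12
Z[1] = 4·(3.4641i) + 4·(1.7321i) = 20.7848i
Z[2] = 4·(-3.4641i) + 4·(-1.7321i) = -20.7848i

DFT(4x + 4y) = 4·X + 4·Y = [12, 20.7848i, -20.7848i]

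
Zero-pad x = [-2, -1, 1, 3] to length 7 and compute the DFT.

Original 4-point DFT: [1, -3+4i, -3, -3-4i]
Zero-padded 7-point DFT provides frequency interpolation.

DFT_7([x, 0, ...]) = [1, -5.5489-1.4947i, -0.8080+3.7543i, -1.1431-1.7091i, -1.1431+1.7091i, -0.8080-3.7543i, -5.5489+1.4947i]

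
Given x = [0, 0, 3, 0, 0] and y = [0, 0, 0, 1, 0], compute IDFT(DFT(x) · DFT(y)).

(x ⊛ y)[n] = Σ(m=0 to 4) x[m] · y[(n-m) mod 5]

Computing each output sample:
(x ⊛ y)[0] = 3
(x ⊛ y)[1] = 0
(x ⊛ y)[2] = 0
(x ⊛ y)[3] = 0
(x ⊛ y)[4] = 0

x ⊛ y = [3, 0, 0, 0, 0]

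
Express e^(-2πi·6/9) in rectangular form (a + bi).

ω_9^6 = e^(-2πi·6/9)
= cos(-2π·6/9) + i·sin(-2π·6/9)
= cos(-12π/9) + i·sin(-12π/9)

ω_9^6 = cos(-12π/9) + i·sin(-12π/9) = -0.5000+0.8660i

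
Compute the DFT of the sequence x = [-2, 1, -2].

X[k] = Σ(n=0 to 2) x[n] · ω_3^(nk)
where ω_3 = e^(-2πi/3)

Computing each X[k]:
X[0] = -3
X[1] = -1.5000-2.5981i
X[2] = -1.5000+2.5981i

X = [-3, -1.5000-2.5981i, -1.5000+2.5981i]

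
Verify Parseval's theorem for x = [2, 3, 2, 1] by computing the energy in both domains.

Time domain:
Σ|x[n]|² = |2|² + |3|² + |2|² + |1|² = 18.0000

Frequency domain:
(1/4)Σ|X[k]|² = (1/4)(|8|² + |-2i|² + |0|² + |2i|²) = (1/4)·72.0000 = 18.0000

Both sides agree, confirming Parseval's theorem.

Σ|x[n]|² = (1/N)Σ|X[k]|² = 18.0000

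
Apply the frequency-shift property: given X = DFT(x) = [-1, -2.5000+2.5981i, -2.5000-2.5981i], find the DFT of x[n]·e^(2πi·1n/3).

Modulation property: DFT(ω_3^(-1n)·x[n]) = X[(k-1) mod 3], so circularly shift X by 1 positions.

X[k-1] = [-2.5000-2.5981i, -1, -2.5000+2.5981i]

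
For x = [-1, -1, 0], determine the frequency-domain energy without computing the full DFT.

Parseval: Σ|x[n]|² = (1/N)Σ|X[k]|², so Σ|X[k]|² = N·Σ|x[n]|² = 3·2.0000

Σ|X[k]|² = N·Σ|x[n]|² = 3·2.0000 = 6.0000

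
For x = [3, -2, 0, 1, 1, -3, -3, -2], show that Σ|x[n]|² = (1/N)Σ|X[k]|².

Time domain:
Σ|x[n]|² = |3|² + |-2|² + |0|² + |1|² + |1|² + |-3|² + |-3|² + |-2|² = 37.0000

Frequency domain:
(1/8)Σ|X[k]|² = (1/8)(|-5|² + |0.5858-5.8284i|² + |7+4i|² + |3.4142+0.1716i|² + |7|² + |3.4142-0.1716i|² + |7-4i|² + |0.5858+5.8284i|²) = (1/8)·296.0000 = 37.0000

Both sides agree, confirming Parseval's theorem.

Σ|x[n]|² = (1/N)Σ|X[k]|² = 37.0000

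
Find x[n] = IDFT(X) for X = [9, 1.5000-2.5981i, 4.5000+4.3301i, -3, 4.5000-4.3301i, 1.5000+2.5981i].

x[n] = (1/6) Σ(k=0 to 5) X[k] · e^(2πikn/6)

Computing each x[n]:
x[0] = 3
x[1] = 1
x[2] = 2
x[3] = 3
x[4] = -2
x[5] = 2

x = [3, 1, 2, 3, -2, 2]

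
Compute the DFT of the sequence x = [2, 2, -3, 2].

X[k] = Σ(n=0 to 3) x[n] · ω_4^(nk)
where ω_4 = e^(-2πi/4)

Computing each X[k]:
X[0] = 3
X[1] = 5
X[2] = -5
X[3] = 5

X = [3, 5, -5, 5]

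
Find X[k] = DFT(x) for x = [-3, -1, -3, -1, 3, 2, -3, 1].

X[k] = Σ(n=0 to 7) x[n] · ω_8^(nk)
where ω_8 = e^(-2πi/8)

Computing each X[k]:
X[0] = -5
X[1] = -6.7071+3.5355i
X[2] = 6-1i
X[3] = -5.2929+3.5355i
X[4] = -7
X[5] = -5.2929-3.5355i
X[6] = 6+1i
X[7] = -6.7071-3.5355i

X = [-5, -6.7071+3.5355i, 6-1i, -5.2929+3.5355i, -7, -5.2929-3.5355i, 6+1i, -6.7071-3.5355i]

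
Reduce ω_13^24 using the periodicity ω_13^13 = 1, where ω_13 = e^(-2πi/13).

Since ω_13^13 = 1, powers reduce modulo 13.
24 mod 13 = 11
So ω_13^24 = ω_13^11 = e^(-2πi·11/13)

ω_13^24 = ω_13^11 = 0.5681+0.8230i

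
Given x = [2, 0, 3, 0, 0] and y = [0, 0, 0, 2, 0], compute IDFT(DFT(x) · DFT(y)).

(x ⊛ y)[n] = Σ(m=0 to 4) x[m] · y[(n-m) mod 5]

Computing each output sample:
(x ⊛ y)[0] = 6
(x ⊛ y)[1] = 0
(x ⊛ y)[2] = 0
(x ⊛ y)[3] = 4
(x ⊛ y)[4] = 0

x ⊛ y = [6, 0, 0, 4, 0]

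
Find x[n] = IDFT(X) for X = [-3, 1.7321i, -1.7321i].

x[n] = (1/3) Σ(k=0 to 2) X[k] · e^(2πikn/3)

Computing each x[n]:
x[0] = -1
x[1] = -2
x[2] = 0

x = [-1, -2, 0]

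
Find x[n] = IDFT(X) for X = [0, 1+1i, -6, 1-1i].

x[n] = (1/4) Σ(k=0 to 3) X[k] · e^(2πikn/4)

Computing each x[n]:
x[0] = -1
x[1] = 1
x[2] = -2
x[3] = 2

x = [-1, 1, -2, 2]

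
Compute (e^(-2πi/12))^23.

Since ω_12^12 = 1, powers reduce modulo 12.
23 mod 12 = 11
So ω_12^23 = ω_12^11 = e^(-2πi·11/12)

ω_12^23 = ω_12^11 = 0.8660+0.5000i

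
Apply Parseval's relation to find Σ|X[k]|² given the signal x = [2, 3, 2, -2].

Parseval: Σ|x[n]|² = (1/N)Σ|X[k]|², so Σ|X[k]|² = N·Σ|x[n]|² = 4·21.0000

Σ|X[k]|² = N·Σ|x[n]|² = 4·21.0000 = 84.0000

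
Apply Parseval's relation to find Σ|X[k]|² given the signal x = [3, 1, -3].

Parseval: Σ|x[n]|² = (1/N)Σ|X[k]|², so Σ|X[k]|² = N·Σ|x[n]|² = 3·19.0000

Σ|X[k]|² = N·Σ|x[n]|² = 3·19.0000 = 57.0000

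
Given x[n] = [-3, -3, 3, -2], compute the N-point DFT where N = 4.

X[k] = Σ(n=0 to 3) x[n] · ω_4^(nk)
where ω_4 = e^(-2πi/4)

Computing each X[k]:
X[0] = -5
X[1] = -6+1i
X[2] = 5
X[3] = -6-1i

X = [-5, -6+1i, 5, -6-1i]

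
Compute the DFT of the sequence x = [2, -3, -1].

X[k] = Σ(n=0 to 2) x[n] · ω_3^(nk)
where ω_3 = e^(-2πi/3)

Computing each X[k]:
X[0] = -2
X[1] = 4.0000+1.7321i
X[2] = 4.0000-1.7321i

X = [-2, 4.0000+1.7321i, 4.0000-1.7321i]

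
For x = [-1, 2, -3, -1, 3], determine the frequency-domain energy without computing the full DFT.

Parseval: Σ|x[n]|² = (1/N)Σ|X[k]|², so Σ|X[k]|² = N·Σ|x[n]|² = 5·24.0000

Σ|X[k]|² = N·Σ|x[n]|² = 5·24.0000 = 120.0000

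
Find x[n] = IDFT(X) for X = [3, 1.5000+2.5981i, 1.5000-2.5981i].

x[n] = (1/3) Σ(k=0 to 2) X[k] · e^(2πikn/3)

Computing each x[n]:
x[0] = 2
x[1] = -1
x[2] = 2

x = [2, -1, 2]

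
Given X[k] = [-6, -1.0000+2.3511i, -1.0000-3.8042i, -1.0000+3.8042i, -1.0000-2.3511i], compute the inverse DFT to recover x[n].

x[n] = (1/5) Σ(k=0 to 4) X[k] · e^(2πikn/5)

Computing each x[n]:
x[0] = -2
x[1] = -1
x[2] = -3
x[3] = 1
x[4] = -1

x = [-2, -1, -3, 1, -1]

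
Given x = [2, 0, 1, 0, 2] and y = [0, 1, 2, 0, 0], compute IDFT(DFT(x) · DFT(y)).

(x ⊛ y)[n] = Σ(m=0 to 4) x[m] · y[(n-m) mod 5]

Computing each output sample:
(x ⊛ y)[0] = 2
(x ⊛ y)[1] = 6
(x ⊛ y)[2] = 4
(x ⊛ y)[3] = 1
(x ⊛ y)[4] = 2

x ⊛ y = [2, 6, 4, 1, 2]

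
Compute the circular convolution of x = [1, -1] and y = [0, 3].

(x ⊛ y)[n] = Σ(m=0 to 1) x[m] · y[(n-m) mod 2]

Computing each output sample:
(x ⊛ y)[0] = -3
(x ⊛ y)[1] = 3

x ⊛ y = [-3, 3]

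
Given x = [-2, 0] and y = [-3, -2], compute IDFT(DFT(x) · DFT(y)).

(x ⊛ y)[n] = Σ(m=0 to 1) x[m] · y[(n-m) mod 2]

Computing each output sample:
(x ⊛ y)[0] = 6
(x ⊛ y)[1] = 4

x ⊛ y = [6, 4]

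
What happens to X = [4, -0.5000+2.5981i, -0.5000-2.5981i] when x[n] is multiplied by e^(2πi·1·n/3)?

Modulation property: DFT(ω_3^(-1n)·x[n]) = X[(k-1) mod 3], so circularly shift X by 1 positions.

X[k-1] = [-0.5000-2.5981i, 4, -0.5000+2.5981i]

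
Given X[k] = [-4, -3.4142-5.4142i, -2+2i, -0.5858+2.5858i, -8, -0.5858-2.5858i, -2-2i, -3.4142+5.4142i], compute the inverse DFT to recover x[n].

x[n] = (1/8) Σ(k=0 to 7) X[k] · e^(2πikn/8)

Computing each x[n]:
x[0] = -3
x[1] = 0
x[2] = 1
x[3] = 2
x[4] = -1
x[5] = 0
x[6] = -3
x[7] = 0

x = [-3, 0, 1, 2, -1, 0, -3, 0]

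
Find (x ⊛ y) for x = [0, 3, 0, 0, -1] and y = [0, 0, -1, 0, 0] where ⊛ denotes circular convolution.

(x ⊛ y)[n] = Σ(m=0 to 4) x[m] · y[(n-m) mod 5]

Computing each output sample:
(x ⊛ y)[0] = 0
(x ⊛ y)[1] = 1
(x ⊛ y)[2] = 0
(x ⊛ y)[3] = -3
(x ⊛ y)[4] = 0

x ⊛ y = [0, 1, 0, -3, 0]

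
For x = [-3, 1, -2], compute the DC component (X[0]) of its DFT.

X[0] = Σ(n=0 to 2) x[n] · ω_3^0 = Σ x[n]
= (-3) + (1) + (-2)

X[0] = -4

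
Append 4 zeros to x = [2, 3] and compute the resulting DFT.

Original 2-point DFT: [5, -1]
Zero-padded 6-point DFT provides frequency interpolation.

DFT_6([x, 0, ...]) = [5, 3.5000-2.5981i, 0.5000-2.5981i, -1, 0.5000+2.5981i, 3.5000+2.5981i]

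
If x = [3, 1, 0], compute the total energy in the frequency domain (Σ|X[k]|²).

Parseval: Σ|x[n]|² = (1/N)Σ|X[k]|², so Σ|X[k]|² = N·Σ|x[n]|² = 3·10.0000

Σ|X[k]|² = N·Σ|x[n]|² = 3·10.0000 = 30.0000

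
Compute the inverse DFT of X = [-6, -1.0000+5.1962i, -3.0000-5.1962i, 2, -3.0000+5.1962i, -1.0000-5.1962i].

x[n] = (1/6) Σ(k=0 to 5) X[k] · e^(2πikn/6)

Computing each x[n]:
x[0] = -2
x[1] = -1
x[2] = -3
x[3] = -2
x[4] = 3
x[5] = -1

x = [-2, -1, -3, -2, 3, -1]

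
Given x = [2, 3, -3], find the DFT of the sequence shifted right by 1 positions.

Time shift by 1: X_shifted[k] = ω_3^(1k) · X[k]
Shifted x = [-3, 2, 3]

DFT(x[n-1]) = [2, -5.5000+0.8660i, -5.5000-0.8660i]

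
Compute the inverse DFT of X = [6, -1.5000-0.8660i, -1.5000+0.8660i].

x[n] = (1/3) Σ(k=0 to 2) X[k] · e^(2πikn/3)

Computing each x[n]:
x[0] = 1
x[1] = 3
x[2] = 2

x = [1, 3, 2]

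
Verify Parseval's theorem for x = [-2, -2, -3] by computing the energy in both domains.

Time domain:
Σ|x[n]|² = |-2|² + |-2|² + |-3|² = 17.0000

Frequency domain:
(1/3)Σ|X[k]|² = (1/3)(|-7|² + |0.5000-0.8660i|² + |0.5000+0.8660i|²) = (1/3)·51.0000 = 17.0000

Both sides agree, confirming Parseval's theorem.

Σ|x[n]|² = (1/N)Σ|X[k]|² = 17.0000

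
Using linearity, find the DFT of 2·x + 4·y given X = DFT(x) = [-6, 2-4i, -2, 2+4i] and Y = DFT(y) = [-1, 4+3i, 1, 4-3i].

By linearity: DFT(2x + 4y) = 2·DFT(x) + 4·DFT(y)
= 2·[-6, 2-4i, -2, 2+4i] + 4·[-1, 4+3i, 1, 4-3i]

Computing element-wise:
Z[0] = 2·(-6) + 4·(-1) = -16
Z[1] = 2·(2-4i) + 4·(4+3i) = 20+4i
Z[2] = 2·(-2) + 4·(1) = 0
Z[3] = 2·(2+4i) + 4·(4-3i) = 20-4i

DFT(2x + 4y) = 2·X + 4·Y = [-16, 20+4i, 0, 20-4i]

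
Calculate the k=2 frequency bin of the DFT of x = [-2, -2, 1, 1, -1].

X[2] = Σ(n=0 to 4) x[n] · ω_5^(2n) where ω_5 = e^(-2πi/5)
= (-2)·ω_5^0 + (-2)·ω_5^2 + (1)·ω_5^4 + (1)·ω_5^6 + (-1)·ω_5^8

X[2] = 1.0451+0.5878i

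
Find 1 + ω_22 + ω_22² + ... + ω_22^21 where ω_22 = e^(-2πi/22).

Sum of all nth roots of unity equals 0 for n > 1 (geometric series with r ≠ 1).

0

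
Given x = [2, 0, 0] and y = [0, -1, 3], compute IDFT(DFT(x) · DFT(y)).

(x ⊛ y)[n] = Σ(m=0 to 2) x[m] · y[(n-m) mod 3]

Computing each output sample:
(x ⊛ y)[0] = 0
(x ⊛ y)[1] = -2
(x ⊛ y)[2] = 6

x ⊛ y = [0, -2, 6]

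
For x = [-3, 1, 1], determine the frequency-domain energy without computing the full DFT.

Parseval: Σ|x[n]|² = (1/N)Σ|X[k]|², so Σ|X[k]|² = N·Σ|x[n]|² = 3·11.0000

Σ|X[k]|² = N·Σ|x[n]|² = 3·11.0000 = 33.0000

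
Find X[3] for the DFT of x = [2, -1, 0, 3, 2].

X[3] = Σ(n=0 to 4) x[n] · ω_5^(3n) where ω_5 = e^(-2πi/5)
= (2)·ω_5^0 + (-1)·ω_5^3 + (0)·ω_5^6 + (3)·ω_5^9 + (2)·ω_5^12

X[3] = 2.1180+1.0898i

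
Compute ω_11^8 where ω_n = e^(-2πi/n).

ω_11^8 = e^(-2πi·8/11)
= cos(-2π·8/11) + i·sin(-2π·8/11)
= cos(-16π/11) + i·sin(-16π/11)

ω_11^8 = cos(-16π/11) + i·sin(-16π/11) = -0.1423+0.9898i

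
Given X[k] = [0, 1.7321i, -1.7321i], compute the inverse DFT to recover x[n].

x[n] = (1/3) Σ(k=0 to 2) X[k] · e^(2πikn/3)

Computing each x[n]:
x[0] = 0
x[1] = -1
x[2] = 1

x = [0, -1, 1]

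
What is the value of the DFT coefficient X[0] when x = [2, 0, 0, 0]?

X[0] = Σ(n=0 to 3) x[n] · ω_4^0 = Σ x[n]
= (2) + (0) + (0) + (0)

X[0] = 2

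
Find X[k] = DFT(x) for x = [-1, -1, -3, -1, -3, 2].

X[k] = Σ(n=0 to 5) x[n] · ω_6^(nk)
where ω_6 = e^(-2πi/6)

Computing each X[k]:
X[0] = -7
X[1] = 3.5000+2.5981i
X[2] = 0.5000+2.5981i
X[3] = -7
X[4] = 0.5000-2.5981i
X[5] = 3.5000-2.5981i

X = [-7, 3.5000+2.5981i, 0.5000+2.5981i, -7, 0.5000-2.5981i, 3.5000-2.5981i]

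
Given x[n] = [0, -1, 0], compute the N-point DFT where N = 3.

X[k] = Σ(n=0 to 2) x[n] · ω_3^(nk)
where ω_3 = e^(-2πi/3)

Computing each X[k]:
X[0] = -1
X[1] = 0.5000+0.8660i
X[2] = 0.5000-0.8660i

X = [-1, 0.5000+0.8660i, 0.5000-0.8660i]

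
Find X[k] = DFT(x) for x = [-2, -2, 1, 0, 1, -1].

X[k] = Σ(n=0 to 5) x[n] · ω_6^(nk)
where ω_6 = e^(-2πi/6)

Computing each X[k]:
X[0] = -3
X[1] = -4.5000+0.8660i
X[2] = -1.5000+0.8660i
X[3] = 3
X[4] = -1.5000-0.8660i
X[5] = -4.5000-0.8660i

X = [-3, -4.5000+0.8660i, -1.5000+0.8660i, 3, -1.5000-0.8660i, -4.5000-0.8660i]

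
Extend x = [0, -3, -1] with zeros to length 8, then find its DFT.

Original 3-point DFT: [-4, 2.0000+1.7321i, 2.0000-1.7321i]
Zero-padded 8-point DFT provides frequency interpolation.

DFT_8([x, 0, ...]) = [-4, -2.1213+3.1213i, 1+3i, 2.1213+1.1213i, 2, 2.1213-1.1213i, 1-3i, -2.1213-3.1213i]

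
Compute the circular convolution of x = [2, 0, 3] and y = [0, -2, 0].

(x ⊛ y)[n] = Σ(m=0 to 2) x[m] · y[(n-m) mod 3]

Computing each output sample:
(x ⊛ y)[0] = -6
(x ⊛ y)[1] = -4
(x ⊛ y)[2] = 0

x ⊛ y = [-6, -4, 0]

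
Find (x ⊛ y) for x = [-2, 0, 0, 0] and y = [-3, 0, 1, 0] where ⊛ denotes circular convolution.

(x ⊛ y)[n] = Σ(m=0 to 3) x[m] · y[(n-m) mod 4]

Computing each output sample:
(x ⊛ y)[0] = 6
(x ⊛ y)[1] = 0
(x ⊛ y)[2] = -2
(x ⊛ y)[3] = 0

x ⊛ y = [6, 0, -2, 0]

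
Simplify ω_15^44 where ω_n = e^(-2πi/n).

Since ω_15^15 = 1, powers reduce modulo 15.
44 mod 15 = 14
So ω_15^44 = ω_15^14 = e^(-2πi·14/15)

ω_15^44 = ω_15^14 = 0.9135+0.4067i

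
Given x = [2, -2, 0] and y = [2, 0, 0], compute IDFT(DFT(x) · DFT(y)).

(x ⊛ y)[n] = Σ(m=0 to 2) x[m] · y[(n-m) mod 3]

Computing each output sample:
(x ⊛ y)[0] = 4
(x ⊛ y)[1] = -4
(x ⊛ y)[2] = 0

x ⊛ y = [4, -4, 0]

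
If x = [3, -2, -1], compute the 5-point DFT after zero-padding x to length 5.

Original 3-point DFT: [0, 4.5000+0.8660i, 4.5000-0.8660i]
Zero-padded 5-point DFT provides frequency interpolation.

DFT_5([x, 0, ...]) = [0, 3.1910+2.4899i, 4.3090+0.2245i, 4.3090-0.2245i, 3.1910-2.4899i]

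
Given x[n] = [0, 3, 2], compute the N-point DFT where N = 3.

X[k] = Σ(n=0 to 2) x[n] · ω_3^(nk)
where ω_3 = e^(-2πi/3)

Computing each X[k]:
X[0] = 5
X[1] = -2.5000-0.8660i
X[2] = -2.5000+0.8660i

X = [5, -2.5000-0.8660i, -2.5000+0.8660i]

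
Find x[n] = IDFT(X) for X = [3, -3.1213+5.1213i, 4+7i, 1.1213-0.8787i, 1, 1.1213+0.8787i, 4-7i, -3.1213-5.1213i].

x[n] = (1/8) Σ(k=0 to 7) X[k] · e^(2πikn/8)

Computing each x[n]:
x[0] = 1
x[1] = -3
x[2] = -2
x[3] = 2
x[4] = 2
x[5] = 0
x[6] = 1
x[7] = 2

x = [1, -3, -2, 2, 2, 0, 1, 2]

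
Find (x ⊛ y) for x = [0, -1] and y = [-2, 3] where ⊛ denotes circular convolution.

(x ⊛ y)[n] = Σ(m=0 to 1) x[m] · y[(n-m) mod 2]

Computing each output sample:
(x ⊛ y)[0] = -3
(x ⊛ y)[1] = 2

x ⊛ y = [-3, 2]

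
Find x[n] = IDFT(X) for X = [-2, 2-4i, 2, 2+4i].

x[n] = (1/4) Σ(k=0 to 3) X[k] · e^(2πikn/4)

Computing each x[n]:
x[0] = 1
x[1] = 1
x[2] = -1
x[3] = -3

x = [1, 1, -1, -3]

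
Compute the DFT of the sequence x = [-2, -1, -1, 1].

X[k] = Σ(n=0 to 3) x[n] · ω_4^(nk)
where ω_4 = e^(-2πi/4)

Computing each X[k]:
X[0] = -3
X[1] = -1+2i
X[2] = -3
X[3] = -1-2i

X = [-3, -1+2i, -3, -1-2i]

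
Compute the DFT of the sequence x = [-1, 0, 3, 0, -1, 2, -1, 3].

X[k] = Σ(n=0 to 7) x[n] · ω_8^(nk)
where ω_8 = e^(-2πi/8)

Computing each X[k]:
X[0] = 5
X[1] = 0.7071-0.4645i
X[2] = -4+1i
X[3] = -0.7071+7.5355i
X[4] = -5
X[5] = -0.7071-7.5355i
X[6] = -4-1i
X[7] = 0.7071+0.4645i

X = [5, 0.7071-0.4645i, -4+1i, -0.7071+7.5355i, -5, -0.7071-7.5355i, -4-1i, 0.7071+0.4645i]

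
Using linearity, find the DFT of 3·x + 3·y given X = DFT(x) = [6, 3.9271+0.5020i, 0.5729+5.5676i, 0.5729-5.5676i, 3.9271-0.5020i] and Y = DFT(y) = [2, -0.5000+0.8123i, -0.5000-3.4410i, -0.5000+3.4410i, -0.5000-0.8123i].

By linearity: DFT(3x + 3y) = 3·DFT(x) + 3·DFT(y)
= 3·[6, 3.9271+0.5020i, 0.5729+5.5676i, 0.5729-5.5676i, 3.9271-0.5020i] + 3·[2, -0.5000+0.8123i, -0.5000-3.4410i, -0.5000+3.4410i, -0.5000-0.8123i]

Computing element-wise:
Z[0] = 3·(6) + 3·(2) = 24
Z[1] = 3·(3.9271+0.5020i) + 3·(-0.5000+0.8123i) = 10.2813+3.9429i
Z[2] = 3·(0.5729+5.5676i) + 3·(-0.5000-3.4410i) = 0.2187+6.3798i
Z[3] = 3·(0.5729-5.5676i) + 3·(-0.5000+3.4410i) = 0.2187-6.3798i
Z[4] = 3·(3.9271-0.5020i) + 3·(-0.5000-0.8123i) = 10.2813-3.9429i

DFT(3x + 3y) = 3·X + 3·Y = [24, 10.2813+3.9429i, 0.2187+6.3798i, 0.2187-6.3798i, 10.2813-3.9429i]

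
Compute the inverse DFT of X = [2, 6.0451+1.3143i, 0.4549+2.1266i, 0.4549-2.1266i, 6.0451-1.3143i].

x[n] = (1/5) Σ(k=0 to 4) X[k] · e^(2πikn/5)

Computing each x[n]:
x[0] = 3
x[1] = 0
x[2] = -1
x[3] = -2
x[4] = 2

x = [3, 0, -1, -2, 2]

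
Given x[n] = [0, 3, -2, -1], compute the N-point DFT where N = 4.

X[k] = Σ(n=0 to 3) x[n] · ω_4^(nk)
where ω_4 = e^(-2πi/4)

Computing each X[k]:
X[0] = 0
X[1] = 2-4i
X[2] = -4
X[3] = 2+4i

X = [0, 2-4i, -4, 2+4i]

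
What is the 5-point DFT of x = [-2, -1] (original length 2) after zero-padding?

Original 2-point DFT: [-3, -1]
Zero-padded 5-point DFT provides frequency interpolation.

DFT_5([x, 0, ...]) = [-3, -2.3090+0.9511i, -1.1910+0.5878i, -1.1910-0.5878i, -2.3090-0.9511i]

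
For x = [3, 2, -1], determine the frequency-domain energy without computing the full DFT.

Parseval: Σ|x[n]|² = (1/N)Σ|X[k]|², so Σ|X[k]|² = N·Σ|x[n]|² = 3·14.0000

Σ|X[k]|² = N·Σ|x[n]|² = 3·14.0000 = 42.0000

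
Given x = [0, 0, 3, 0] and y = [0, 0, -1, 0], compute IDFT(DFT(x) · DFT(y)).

(x ⊛ y)[n] = Σ(m=0 to 3) x[m] · y[(n-m) mod 4]

Computing each output sample:
(x ⊛ y)[0] = -3
(x ⊛ y)[1] = 0
(x ⊛ y)[2] = 0
(x ⊛ y)[3] = 0

x ⊛ y = [-3, 0, 0, 0]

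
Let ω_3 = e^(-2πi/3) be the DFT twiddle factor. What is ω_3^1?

ω_3^1 = e^(-2πi·1/3)
= cos(-2π·1/3) + i·sin(-2π·1/3)
= cos(-2π/3) + i·sin(-2π/3)

ω_3^1 = cos(-2π/3) + i·sin(-2π/3) = -0.5000-0.8660i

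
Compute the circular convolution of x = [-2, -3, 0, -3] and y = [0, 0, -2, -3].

(x ⊛ y)[n] = Σ(m=0 to 3) x[m] · y[(n-m) mod 4]

Computing each output sample:
(x ⊛ y)[0] = 9
(x ⊛ y)[1] = 6
(x ⊛ y)[2] = 13
(x ⊛ y)[3] = 12

x ⊛ y = [9, 6, 13, 12]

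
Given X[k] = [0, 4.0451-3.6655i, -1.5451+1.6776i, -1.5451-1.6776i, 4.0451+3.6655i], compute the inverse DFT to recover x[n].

x[n] = (1/5) Σ(k=0 to 4) X[k] · e^(2πikn/5)

Computing each x[n]:
x[0] = 1
x[1] = 2
x[2] = 0
x[3] = -3
x[4] = 0

x = [1, 2, 0, -3, 0]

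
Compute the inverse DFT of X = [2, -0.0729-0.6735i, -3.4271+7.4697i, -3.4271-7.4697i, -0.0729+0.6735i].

x[n] = (1/5) Σ(k=0 to 4) X[k] · e^(2πikn/5)

Computing each x[n]:
x[0] = -1
x[1] = 0
x[2] = 3
x[3] = -3
x[4] = 3

x = [-1, 0, 3, -3, 3]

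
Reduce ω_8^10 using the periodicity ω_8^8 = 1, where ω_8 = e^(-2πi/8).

Since ω_8^8 = 1, powers reduce modulo 8.
10 mod 8 = 2
So ω_8^10 = ω_8^2 = e^(-2πi·2/8)

ω_8^10 = ω_8^2 = -1i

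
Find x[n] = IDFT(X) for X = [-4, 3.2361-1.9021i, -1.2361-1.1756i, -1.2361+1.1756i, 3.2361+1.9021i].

x[n] = (1/5) Σ(k=0 to 4) X[k] · e^(2πikn/5)

Computing each x[n]:
x[0] = 0
x[1] = 1
x[2] = -2
x[3] = -2
x[4] = -1

x = [0, 1, -2, -2, -1]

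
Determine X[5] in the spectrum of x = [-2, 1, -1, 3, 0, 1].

X[5] = Σ(n=0 to 5) x[n] · ω_6^(5n) where ω_6 = e^(-2πi/6)
= (-2)·ω_6^0 + (1)·ω_6^5 + (-1)·ω_6^10 + (3)·ω_6^15 + (0)·ω_6^20 + (1)·ω_6^25

X[5] = -3.5000-0.8660i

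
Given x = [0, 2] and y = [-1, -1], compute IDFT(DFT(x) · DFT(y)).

(x ⊛ y)[n] = Σ(m=0 to 1) x[m] · y[(n-m) mod 2]

Computing each output sample:
(x ⊛ y)[0] = -2
(x ⊛ y)[1] = -2

x ⊛ y = [-2, -2]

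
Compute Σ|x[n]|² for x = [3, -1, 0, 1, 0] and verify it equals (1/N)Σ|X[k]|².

Time domain:
Σ|x[n]|² = |3|² + |-1|² + |0|² + |1|² + |0|² = 11.0000

Frequency domain:
(1/5)Σ|X[k]|² = (1/5)(|3|² + |1.8820+1.5388i|² + |4.1180-0.3633i|² + |4.1180+0.3633i|² + |1.8820-1.5388i|²) = (1/5)·55.0000 = 11.0000

Both sides agree, confirming Parseval's theorem.

Σ|x[n]|² = (1/N)Σ|X[k]|² = 11.0000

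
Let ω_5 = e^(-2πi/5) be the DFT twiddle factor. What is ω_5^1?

ω_5^1 = e^(-2πi·1/5)
= cos(-2π·1/5) + i·sin(-2π·1/5)
= cos(-2π/5) + i·sin(-2π/5)

ω_5^1 = cos(-2π/5) + i·sin(-2π/5) = 0.3090-0.9511i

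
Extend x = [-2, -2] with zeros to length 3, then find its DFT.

Original 2-point DFT: [-4, 0]
Zero-padded 3-point DFT provides frequency interpolation.

DFT_3([x, 0, ...]) = [-4, -1.0000+1.7321i, -1.0000-1.7321i]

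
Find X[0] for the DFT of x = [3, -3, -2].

X[0] = Σ(n=0 to 2) x[n] · ω_3^0 = Σ x[n]
= (3) + (-3) + (-2)

X[0] = -2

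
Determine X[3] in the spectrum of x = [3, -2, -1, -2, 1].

X[3] = Σ(n=0 to 4) x[n] · ω_5^(3n) where ω_5 = e^(-2πi/5)
= (3)·ω_5^0 + (-2)·ω_5^3 + (-1)·ω_5^6 + (-2)·ω_5^9 + (1)·ω_5^12

X[3] = 2.8820-2.7144i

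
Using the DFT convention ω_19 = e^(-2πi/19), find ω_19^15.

ω_19^15 = e^(-2πi·15/19)
= cos(-2π·15/19) + i·sin(-2π·15/19)
= cos(-30π/19) + i·sin(-30π/19)

ω_19^15 = cos(-30π/19) + i·sin(-30π/19) = 0.2455+0.9694i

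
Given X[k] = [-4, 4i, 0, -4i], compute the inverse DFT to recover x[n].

x[n] = (1/4) Σ(k=0 to 3) X[k] · e^(2πikn/4)

Computing each x[n]:
x[0] = -1
x[1] = -3
x[2] = -1
x[3] = 1

x = [-1, -3, -1, 1]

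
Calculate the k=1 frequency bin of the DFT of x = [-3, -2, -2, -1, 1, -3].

X[1] = Σ(n=0 to 5) x[n] · ω_6^(1n) where ω_6 = e^(-2πi/6)
= (-3)·ω_6^0 + (-2)·ω_6^1 + (-2)·ω_6^2 + (-1)·ω_6^3 + (1)·ω_6^4 + (-3)·ω_6^5

X[1] = -4.0000+1.7321i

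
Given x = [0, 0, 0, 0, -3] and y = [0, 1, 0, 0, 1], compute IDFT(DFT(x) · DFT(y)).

(x ⊛ y)[n] = Σ(m=0 to 4) x[m] · y[(n-m) mod 5]

Computing each output sample:
(x ⊛ y)[0] = -3
(x ⊛ y)[1] = 0
(x ⊛ y)[2] = 0
(x ⊛ y)[3] = -3
(x ⊛ y)[4] = 0

x ⊛ y = [-3, 0, 0, -3, 0]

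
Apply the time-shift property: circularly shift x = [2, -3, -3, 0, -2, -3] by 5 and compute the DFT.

Time shift by 5: X_shifted[k] = ω_6^(5k) · X[k]
Shifted x = [-3, -3, 0, -2, -3, 2]

DFT(x[n-5]) = [-9, 1.7321i, -3.0000+6.9282i, -3, -3.0000-6.9282i, -1.7321i]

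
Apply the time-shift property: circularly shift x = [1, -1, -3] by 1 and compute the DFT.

Time shift by 1: X_shifted[k] = ω_3^(1k) · X[k]
Shifted x = [-3, 1, -1]

DFT(x[n-1]) = [-3, -3.0000-1.7321i, -3.0000+1.7321i]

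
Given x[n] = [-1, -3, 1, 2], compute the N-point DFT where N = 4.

X[k] = Σ(n=0 to 3) x[n] · ω_4^(nk)
where ω_4 = e^(-2πi/4)

Computing each X[k]:
X[0] = -1
X[1] = -2+5i
X[2] = 1
X[3] = -2-5i

X = [-1, -2+5i, 1, -2-5i]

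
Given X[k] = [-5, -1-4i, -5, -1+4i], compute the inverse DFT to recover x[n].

x[n] = (1/4) Σ(k=0 to 3) X[k] · e^(2πikn/4)

Computing each x[n]:
x[0] = -3
x[1] = 2
x[2] = -2
x[3] = -2

x = [-3, 2, -2, -2]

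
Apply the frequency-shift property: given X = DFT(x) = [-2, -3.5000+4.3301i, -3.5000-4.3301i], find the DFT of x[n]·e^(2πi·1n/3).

Modulation property: DFT(ω_3^(-1n)·x[n]) = X[(k-1) mod 3], so circularly shift X by 1 positions.

X[k-1] = [-3.5000-4.3301i, -2, -3.5000+4.3301i]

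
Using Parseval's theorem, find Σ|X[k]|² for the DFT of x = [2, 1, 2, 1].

Parseval: Σ|x[n]|² = (1/N)Σ|X[k]|², so Σ|X[k]|² = N·Σ|x[n]|² = 4·10.0000

Σ|X[k]|² = N·Σ|x[n]|² = 4·10.0000 = 40.0000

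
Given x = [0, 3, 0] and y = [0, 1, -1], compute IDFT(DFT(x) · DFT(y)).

(x ⊛ y)[n] = Σ(m=0 to 2) x[m] · y[(n-m) mod 3]

Computing each output sample:
(x ⊛ y)[0] = -3
(x ⊛ y)[1] = 0
(x ⊛ y)[2] = 3

x ⊛ y = [-3, 0, 3]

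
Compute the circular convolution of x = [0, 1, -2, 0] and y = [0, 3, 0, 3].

(x ⊛ y)[n] = Σ(m=0 to 3) x[m] · y[(n-m) mod 4]

Computing each output sample:
(x ⊛ y)[0] = 3
(x ⊛ y)[1] = -6
(x ⊛ y)[2] = 3
(x ⊛ y)[3] = -6

x ⊛ y = [3, -6, 3, -6]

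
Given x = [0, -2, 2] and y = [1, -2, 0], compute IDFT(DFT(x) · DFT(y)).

(x ⊛ y)[n] = Σ(m=0 to 2) x[m] · y[(n-m) mod 3]

Computing each output sample:
(x ⊛ y)[0] = -4
(x ⊛ y)[1] = -2
(x ⊛ y)[2] = 6

x ⊛ y = [-4, -2, 6]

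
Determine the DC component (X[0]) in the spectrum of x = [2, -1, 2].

X[0] = Σ(n=0 to 2) x[n] · ω_3^0 = Σ x[n]
= (2) + (-1) + (2)

X[0] = 3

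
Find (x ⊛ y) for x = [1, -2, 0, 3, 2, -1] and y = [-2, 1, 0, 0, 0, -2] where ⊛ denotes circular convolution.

(x ⊛ y)[n] = Σ(m=0 to 5) x[m] · y[(n-m) mod 6]

Computing each output sample:
(x ⊛ y)[0] = 1
(x ⊛ y)[1] = 5
(x ⊛ y)[2] = -8
(x ⊛ y)[3] = -10
(x ⊛ y)[4] = 1
(x ⊛ y)[5] = 2

x ⊛ y = [1, 5, -8, -10, 1, 2]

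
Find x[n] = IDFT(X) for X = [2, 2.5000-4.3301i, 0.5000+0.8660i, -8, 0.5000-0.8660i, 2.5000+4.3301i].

x[n] = (1/6) Σ(k=0 to 5) X[k] · e^(2πikn/6)

Computing each x[n]:
x[0] = 0
x[1] = 3
x[2] = 0
x[3] = 1
x[4] = -3
x[5] = 1

x = [0, 3, 0, 1, -3, 1]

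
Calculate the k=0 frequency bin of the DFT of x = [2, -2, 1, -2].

X[0] = Σ(n=0 to 3) x[n] · ω_4^0 = Σ x[n]
= (2) + (-2) + (1) + (-2)

X[0] = -1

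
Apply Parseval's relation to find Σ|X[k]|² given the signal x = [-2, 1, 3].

Parseval: Σ|x[n]|² = (1/N)Σ|X[k]|², so Σ|X[k]|² = N·Σ|x[n]|² = 3·14.0000

Σ|X[k]|² = N·Σ|x[n]|² = 3·14.0000 = 42.0000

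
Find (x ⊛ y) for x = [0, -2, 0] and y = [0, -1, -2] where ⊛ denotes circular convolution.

(x ⊛ y)[n] = Σ(m=0 to 2) x[m] · y[(n-m) mod 3]

Computing each output sample:
(x ⊛ y)[0] = 4
(x ⊛ y)[1] = 0
(x ⊛ y)[2] = 2

x ⊛ y = [4, 0, 2]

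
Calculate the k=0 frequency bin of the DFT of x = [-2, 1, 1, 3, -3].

X[0] = Σ(n=0 to 4) x[n] · ω_5^0 = Σ x[n]
= (-2) + (1) + (1) + (3) + (-3)

X[0] = 0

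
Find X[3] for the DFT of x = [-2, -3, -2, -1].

X[3] = Σ(n=0 to 3) x[n] · ω_4^(3n) where ω_4 = e^(-2πi/4)
= (-2)·ω_4^0 + (-3)·ω_4^3 + (-2)·ω_4^6 + (-1)·ω_4^9

X[3] = -2i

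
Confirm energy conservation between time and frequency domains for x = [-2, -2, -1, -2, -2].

Time domain:
Σ|x[n]|² = |-2|² + |-2|² + |-1|² + |-2|² + |-2|² = 17.0000

Frequency domain:
(1/5)Σ|X[k]|² = (1/5)(|-9|² + |-0.8090-0.5878i|² + |0.3090+0.9511i|² + |0.3090-0.9511i|² + |-0.8090+0.5878i|²) = (1/5)·85.0000 = 17.0000

Both sides agree, confirming Parseval's theorem.

Σ|x[n]|² = (1/N)Σ|X[k]|² = 17.0000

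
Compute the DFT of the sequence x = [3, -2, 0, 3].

X[k] = Σ(n=0 to 3) x[n] · ω_4^(nk)
where ω_4 = e^(-2πi/4)

Computing each X[k]:
X[0] = 4
X[1] = 3+5i
X[2] = 2
X[3] = 3-5i

X = [4, 3+5i, 2, 3-5i]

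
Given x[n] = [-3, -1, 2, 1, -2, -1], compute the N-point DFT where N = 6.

X[k] = Σ(n=0 to 5) x[n] · ω_6^(nk)
where ω_6 = e^(-2πi/6)

Computing each X[k]:
X[0] = -4
X[1] = -5.0000-3.4641i
X[2] = -1.0000+3.4641i
X[3] = -2
X[4] = -1.0000-3.4641i
X[5] = -5.0000+3.4641i

X = [-4, -5.0000-3.4641i, -1.0000+3.4641i, -2, -1.0000-3.4641i, -5.0000+3.4641i]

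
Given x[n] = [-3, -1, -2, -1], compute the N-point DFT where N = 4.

X[k] = Σ(n=0 to 3) x[n] · ω_4^(nk)
where ω_4 = e^(-2πi/4)

Computing each X[k]:
X[0] = -7
X[1] = -1
X[2] = -3
X[3] = -1

X = [-7, -1, -3, -1]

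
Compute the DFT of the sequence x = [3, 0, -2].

X[k] = Σ(n=0 to 2) x[n] · ω_3^(nk)
where ω_3 = e^(-2πi/3)

Computing each X[k]:
X[0] = 1
X[1] = 4.0000-1.7321i
X[2] = 4.0000+1.7321i

X = [1, 4.0000-1.7321i, 4.0000+1.7321i]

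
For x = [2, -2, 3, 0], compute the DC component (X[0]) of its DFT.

X[0] = Σ(n=0 to 3) x[n] · ω_4^0 = Σ x[n]
= (2) + (-2) + (3) + (0)

X[0] = 3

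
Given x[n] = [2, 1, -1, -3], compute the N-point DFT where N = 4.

X[k] = Σ(n=0 to 3) x[n] · ω_4^(nk)
where ω_4 = e^(-2πi/4)

Computing each X[k]:
X[0] = -1
X[1] = 3-4i
X[2] = 3
X[3] = 3+4i

X = [-1, 3-4i, 3, 3+4i]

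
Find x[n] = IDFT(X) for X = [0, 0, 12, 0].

x[n] = (1/4) Σ(k=0 to 3) X[k] · e^(2πikn/4)

Computing each x[n]:
x[0] = 3
x[1] = -3
x[2] = 3
x[3] = -3

x = [3, -3, 3, -3]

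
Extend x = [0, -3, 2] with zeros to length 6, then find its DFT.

Original 3-point DFT: [-1, 0.5000+4.3301i, 0.5000-4.3301i]
Zero-padded 6-point DFT provides frequency interpolation.

DFT_6([x, 0, ...]) = [-1, -2.5000+0.8660i, 0.5000+4.3301i, 5, 0.5000-4.3301i, -2.5000-0.8660i]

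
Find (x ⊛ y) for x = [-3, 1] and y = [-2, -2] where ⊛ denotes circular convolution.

(x ⊛ y)[n] = Σ(m=0 to 1) x[m] · y[(n-m) mod 2]

Computing each output sample:
(x ⊛ y)[0] = 4
(x ⊛ y)[1] = 4

x ⊛ y = [4, 4]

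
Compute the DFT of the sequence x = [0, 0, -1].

X[k] = Σ(n=0 to 2) x[n] · ω_3^(nk)
where ω_3 = e^(-2πi/3)

Computing each X[k]:
X[0] = -1
X[1] = 0.5000-0.8660i
X[2] = 0.5000+0.8660i

X = [-1, 0.5000-0.8660i, 0.5000+0.8660i]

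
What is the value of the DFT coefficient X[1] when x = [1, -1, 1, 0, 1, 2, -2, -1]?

X[1] = Σ(n=0 to 7) x[n] · ω_8^(1n) where ω_8 = e^(-2πi/8)
= (1)·ω_8^0 + (-1)·ω_8^1 + (1)·ω_8^2 + (0)·ω_8^3 + (1)·ω_8^4 + (2)·ω_8^5 + (-2)·ω_8^6 + (-1)·ω_8^7

X[1] = -2.8284-1.5858i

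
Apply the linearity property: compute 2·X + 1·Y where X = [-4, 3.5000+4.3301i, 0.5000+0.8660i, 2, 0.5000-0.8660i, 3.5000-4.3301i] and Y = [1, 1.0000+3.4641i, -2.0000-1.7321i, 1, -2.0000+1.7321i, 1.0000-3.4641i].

By linearity: DFT(2x + 1y) = 2·DFT(x) + 1·DFT(y)
= 2·[-4, 3.5000+4.3301i, 0.5000+0.8660i, 2, 0.5000-0.8660i, 3.5000-4.3301i] + 1·[1, 1.0000+3.4641i, -2.0000-1.7321i, 1, -2.0000+1.7321i, 1.0000-3.4641i]

Computing element-wise:
Z[0] = 2·(-4) + 1·(1) = -7
Z[1] = 2·(3.5000+4.3301i) + 1·(1.0000+3.4641i) = 8.0000+12.1243i
Z[2] = 2·(0.5000+0.8660i) + 1·(-2.0000-1.7321i) = -1.0000-0.0001i
Z[3] = 2·(2) + 1·(1) = 5
Z[4] = 2·(0.5000-0.8660i) + 1·(-2.0000+1.7321i) = -1.0000+0.0001i
Z[5] = 2·(3.5000-4.3301i) + 1·(1.0000-3.4641i) = 8.0000-12.1243i

DFT(2x + 1y) = 2·X + 1·Y = [-7, 8.0000+12.1243i, -1.0000-0.0001i, 5, -1.0000+0.0001i, 8.0000-12.1243i]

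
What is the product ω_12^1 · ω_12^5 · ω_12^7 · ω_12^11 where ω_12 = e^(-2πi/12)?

The primitive 12th roots of unity are ω_12^k for k coprime to 12: k ∈ {1, 5, 7, 11}
Their product equals the constant term of the cyclotomic polynomial Φ_12(x) up to sign.
For n ≥ 3, the product of all primitive nth roots of unity is 1. (For n=1 it is 1; for n=2 it is -1.)

1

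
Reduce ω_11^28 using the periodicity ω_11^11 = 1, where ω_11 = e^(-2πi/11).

Since ω_11^11 = 1, powers reduce modulo 11.
28 mod 11 = 6
So ω_11^28 = ω_11^6 = e^(-2πi·6/11)

ω_11^28 = ω_11^6 = -0.9595+0.2817i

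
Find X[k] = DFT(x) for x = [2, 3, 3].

X[k] = Σ(n=0 to 2) x[n] · ω_3^(nk)
where ω_3 = e^(-2πi/3)

Computing each X[k]:
X[0] = 8
X[1] = -1
X[2] = -1

X = [8, -1, -1]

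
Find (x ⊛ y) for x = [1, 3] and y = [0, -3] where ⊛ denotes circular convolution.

(x ⊛ y)[n] = Σ(m=0 to 1) x[m] · y[(n-m) mod 2]

Computing each output sample:
(x ⊛ y)[0] = -9
(x ⊛ y)[1] = -3

x ⊛ y = [-9, -3]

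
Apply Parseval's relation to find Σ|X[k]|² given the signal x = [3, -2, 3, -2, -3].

Parseval: Σ|x[n]|² = (1/N)Σ|X[k]|², so Σ|X[k]|² = N·Σ|x[n]|² = 5·35.0000

Σ|X[k]|² = N·Σ|x[n]|² = 5·35.0000 = 175.0000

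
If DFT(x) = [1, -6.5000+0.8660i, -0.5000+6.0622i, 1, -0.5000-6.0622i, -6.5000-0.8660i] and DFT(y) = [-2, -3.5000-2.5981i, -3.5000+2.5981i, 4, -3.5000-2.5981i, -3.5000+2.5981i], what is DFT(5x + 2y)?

By linearity: DFT(5x + 2y) = 5·DFT(x) + 2·DFT(y)
= 5·[1, -6.5000+0.8660i, -0.5000+6.0622i, 1, -0.5000-6.0622i, -6.5000-0.8660i] + 2·[-2, -3.5000-2.5981i, -3.5000+2.5981i, 4, -3.5000-2.5981i, -3.5000+2.5981i]

Computing element-wise:
Z[0] = 5·(1) + 2·(-2) = 1
Z[1] = 5·(-6.5000+0.8660i) + 2·(-3.5000-2.5981i) = -39.5000-0.8662i
Z[2] = 5·(-0.5000+6.0622i) + 2·(-3.5000+2.5981i) = -9.5000+35.5072i
Z[3] = 5·(1) + 2·(4) = 13
Z[4] = 5·(-0.5000-6.0622i) + 2·(-3.5000-2.5981i) = -9.5000-35.5072i
Z[5] = 5·(-6.5000-0.8660i) + 2·(-3.5000+2.5981i) = -39.5000+0.8662i

DFT(5x + 2y) = 5·X + 2·Y = [1, -39.5000-0.8662i, -9.5000+35.5072i, 13, -9.5000-35.5072i, -39.5000+0.8662i]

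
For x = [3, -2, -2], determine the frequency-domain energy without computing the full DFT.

Parseval: Σ|x[n]|² = (1/N)Σ|X[k]|², so Σ|X[k]|² = N·Σ|x[n]|² = 3·17.0000

Σ|X[k]|² = N·Σ|x[n]|² = 3·17.0000 = 51.0000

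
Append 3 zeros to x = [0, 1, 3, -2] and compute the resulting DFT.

Original 4-point DFT: [2, -3-3i, 4, -3+3i]
Zero-padded 7-point DFT provides frequency interpolation.

DFT_7([x, 0, ...]) = [2, 1.7579-2.8388i, -4.1724-1.2369i, 1.4145+3.8615i, 1.4145-3.8615i, -4.1724+1.2369i, 1.7579+2.8388i]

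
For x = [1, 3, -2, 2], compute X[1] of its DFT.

X[1] = Σ(n=0 to 3) x[n] · ω_4^(1n) where ω_4 = e^(-2πi/4)
= (1)·ω_4^0 + (3)·ω_4^1 + (-2)·ω_4^2 + (2)·ω_4^3

X[1] = 3-1i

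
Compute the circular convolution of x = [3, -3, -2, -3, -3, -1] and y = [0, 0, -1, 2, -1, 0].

(x ⊛ y)[n] = Σ(m=0 to 5) x[m] · y[(n-m) mod 6]

Computing each output sample:
(x ⊛ y)[0] = -1
(x ⊛ y)[1] = -2
(x ⊛ y)[2] = -2
(x ⊛ y)[3] = 10
(x ⊛ y)[4] = -7
(x ⊛ y)[5] = 2

x ⊛ y = [-1, -2, -2, 10, -7, 2]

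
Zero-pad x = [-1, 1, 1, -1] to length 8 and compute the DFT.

Original 4-point DFT: [0, -2-2i, 0, -2+2i]
Zero-padded 8-point DFT provides frequency interpolation.

DFT_8([x, 0, ...]) = [0, 0.4142-1.0000i, -2-2i, -2.4142+1.0000i, 0, -2.4142-1.0000i, -2+2i, 0.4142+1.0000i]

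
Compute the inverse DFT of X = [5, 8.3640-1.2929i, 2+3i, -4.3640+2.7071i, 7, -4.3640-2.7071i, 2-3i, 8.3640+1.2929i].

x[n] = (1/8) Σ(k=0 to 7) X[k] · e^(2πikn/8)

Computing each x[n]:
x[0] = 3
x[1] = 1
x[2] = 2
x[3] = -2
x[4] = 1
x[5] = -3
x[6] = 0
x[7] = 3

x = [3, 1, 2, -2, 1, -3, 0, 3]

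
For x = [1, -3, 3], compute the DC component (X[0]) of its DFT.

X[0] = Σ(n=0 to 2) x[n] · ω_3^0 = Σ x[n]
= (1) + (-3) + (3)

X[0] = 1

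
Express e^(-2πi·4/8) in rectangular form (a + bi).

ω_8^4 = e^(-2πi·4/8)
= cos(-2π·4/8) + i·sin(-2π·4/8)
= cos(-8π/8) + i·sin(-8π/8)

ω_8^4 = cos(-8π/8) + i·sin(-8π/8) = -1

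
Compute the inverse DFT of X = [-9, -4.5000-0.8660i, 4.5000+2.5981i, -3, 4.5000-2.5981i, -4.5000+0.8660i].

x[n] = (1/6) Σ(k=0 to 5) X[k] · e^(2πikn/6)

Computing each x[n]:
x[0] = -2
x[1] = -3
x[2] = -1
x[3] = 2
x[4] = -3
x[5] = -2

x = [-2, -3, -1, 2, -3, -2]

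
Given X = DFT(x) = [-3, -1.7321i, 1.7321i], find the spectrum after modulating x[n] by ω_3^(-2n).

Modulation property: DFT(ω_3^(-2n)·x[n]) = X[(k-2) mod 3], so circularly shift X by 2 positions.

X[k-2] = [-1.7321i, 1.7321i, -3]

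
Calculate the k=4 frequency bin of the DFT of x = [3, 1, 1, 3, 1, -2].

X[4] = Σ(n=0 to 5) x[n] · ω_6^(4n) where ω_6 = e^(-2πi/6)
= (3)·ω_6^0 + (1)·ω_6^4 + (1)·ω_6^8 + (3)·ω_6^12 + (1)·ω_6^16 + (-2)·ω_6^20

X[4] = 5.5000+2.5981i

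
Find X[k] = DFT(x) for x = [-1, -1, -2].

X[k] = Σ(n=0 to 2) x[n] · ω_3^(nk)
where ω_3 = e^(-2πi/3)

Computing each X[k]:
X[0] = -4
X[1] = 0.5000-0.8660i
X[2] = 0.5000+0.8660i

X = [-4, 0.5000-0.8660i, 0.5000+0.8660i]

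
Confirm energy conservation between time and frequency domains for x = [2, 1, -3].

Time domain:
Σ|x[n]|² = |2|² + |1|² + |-3|² = 14.0000

Frequency domain:
(1/3)Σ|X[k]|² = (1/3)(|0|² + |3.0000-3.4641i|² + |3.0000+3.4641i|²) = (1/3)·42.0000 = 14.0000

Both sides agree, confirming Parseval's theorem.

Σ|x[n]|² = (1/N)Σ|X[k]|² = 14.0000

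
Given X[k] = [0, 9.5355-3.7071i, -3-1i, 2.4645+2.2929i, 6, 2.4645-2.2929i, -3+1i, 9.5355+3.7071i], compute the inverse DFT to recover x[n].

x[n] = (1/8) Σ(k=0 to 7) X[k] · e^(2πikn/8)

Computing each x[n]:
x[0] = 3
x[1] = 1
x[2] = 3
x[3] = -2
x[4] = -3
x[5] = -2
x[6] = 0
x[7] = 0

x = [3, 1, 3, -2, -3, -2, 0, 0]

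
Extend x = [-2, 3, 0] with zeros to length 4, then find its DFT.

Original 3-point DFT: [1, -3.5000-2.5981i, -3.5000+2.5981i]
Zero-padded 4-point DFT provides frequency interpolation.

DFT_4([x, 0, ...]) = [1, -2-3i, -5, -2+3i]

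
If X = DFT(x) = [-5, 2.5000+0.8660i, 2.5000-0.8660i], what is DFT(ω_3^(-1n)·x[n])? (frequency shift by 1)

Modulation property: DFT(ω_3^(-1n)·x[n]) = X[(k-1) mod 3], so circularly shift X by 1 positions.

X[k-1] = [2.5000-0.8660i, -5, 2.5000+0.8660i]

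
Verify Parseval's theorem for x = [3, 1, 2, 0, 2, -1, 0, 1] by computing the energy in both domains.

Time domain:
Σ|x[n]|² = |3|² + |1|² + |2|² + |0|² + |2|² + |-1|² + |0|² + |1|² = 20.0000

Frequency domain:
(1/8)Σ|X[k]|² = (1/8)(|8|² + |3.1213-2.7071i|² + |3+1i|² + |-1.1213+1.2929i|² + |6|² + |-1.1213-1.2929i|² + |3-1i|² + |3.1213+2.7071i|²) = (1/8)·160.0000 = 20.0000

Both sides agree, confirming Parseval's theorem.

Σ|x[n]|² = (1/N)Σ|X[k]|² = 20.0000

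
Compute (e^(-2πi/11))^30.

Since ω_11^11 = 1, powers reduce modulo 11.
30 mod 11 = 8
So ω_11^30 = ω_11^8 = e^(-2πi·8/11)

ω_11^30 = ω_11^8 = -0.1423+0.9898i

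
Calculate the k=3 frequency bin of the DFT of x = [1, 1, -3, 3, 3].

X[3] = Σ(n=0 to 4) x[n] · ω_5^(3n) where ω_5 = e^(-2πi/5)
= (1)·ω_5^0 + (1)·ω_5^3 + (-3)·ω_5^6 + (3)·ω_5^9 + (3)·ω_5^12

X[3] = -2.2361+4.5308i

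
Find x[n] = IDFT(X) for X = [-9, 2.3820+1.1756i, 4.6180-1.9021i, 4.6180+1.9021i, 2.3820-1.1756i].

x[n] = (1/5) Σ(k=0 to 4) X[k] · e^(2πikn/5)

Computing each x[n]:
x[0] = 1
x[1] = -3
x[2] = -3
x[3] = -1
x[4] = -3

x = [1, -3, -3, -1, -3]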